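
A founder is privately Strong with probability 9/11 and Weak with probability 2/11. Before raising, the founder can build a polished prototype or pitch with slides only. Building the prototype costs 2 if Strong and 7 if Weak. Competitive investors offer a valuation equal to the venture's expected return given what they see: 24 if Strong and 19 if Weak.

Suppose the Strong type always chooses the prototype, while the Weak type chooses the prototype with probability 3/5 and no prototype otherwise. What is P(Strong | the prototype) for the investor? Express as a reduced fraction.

P(the prototype) = (9/11)·1 + (2/11)·(3/5) = 51/55.
By Bayes' rule, P(Strong | the prototype) = (9/11) / (51/55) = 15/17.

15/17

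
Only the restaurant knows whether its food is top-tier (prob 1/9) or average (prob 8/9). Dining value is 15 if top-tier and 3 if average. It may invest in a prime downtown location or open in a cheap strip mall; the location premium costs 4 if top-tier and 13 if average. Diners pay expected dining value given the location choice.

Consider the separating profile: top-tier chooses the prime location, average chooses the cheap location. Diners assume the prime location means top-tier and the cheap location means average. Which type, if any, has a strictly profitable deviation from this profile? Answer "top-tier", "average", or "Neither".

The prime location pays 15; the cheap location pays 3.
top-tier: assigned the prime location, nets 15 − 4 = 11; deviating to the cheap location nets 3.
average: assigned the cheap location, nets 3; deviating to the prime location nets 15 − 13 = 2.
Both types strictly prefer their assigned action; no profitable deviation.

Neither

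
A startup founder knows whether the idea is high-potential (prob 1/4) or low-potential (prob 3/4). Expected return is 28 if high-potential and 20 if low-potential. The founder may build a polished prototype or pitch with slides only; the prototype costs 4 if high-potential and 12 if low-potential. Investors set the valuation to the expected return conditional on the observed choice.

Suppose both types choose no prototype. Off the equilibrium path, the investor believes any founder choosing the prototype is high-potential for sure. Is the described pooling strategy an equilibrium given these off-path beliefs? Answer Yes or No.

No

On path, the investor holds the prior and pays 1/4·28 + 3/4·20 = 22. Off path (the prototype), believing high-potential, it pays 28.
high-potential: no prototype nets 22; the prototype nets 28 − 4 = 24. high-potential would deviate.
low-potential: no prototype nets 22; the prototype nets 28 − 12 = 16. low-potential stays.
A type deviates, so pooling fails.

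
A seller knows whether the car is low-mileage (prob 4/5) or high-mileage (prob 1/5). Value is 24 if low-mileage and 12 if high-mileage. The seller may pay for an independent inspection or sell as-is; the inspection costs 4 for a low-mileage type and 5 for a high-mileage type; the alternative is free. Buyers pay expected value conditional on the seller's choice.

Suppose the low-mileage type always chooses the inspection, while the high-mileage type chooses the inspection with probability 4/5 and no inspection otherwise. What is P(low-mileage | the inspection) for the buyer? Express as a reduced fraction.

5/6

P(the inspection) = (4/5)·1 + (1/5)·(4/5) = 24/25.
By Bayes' rule, P(low-mileage | the inspection) = (4/5) / (24/25) = 5/6.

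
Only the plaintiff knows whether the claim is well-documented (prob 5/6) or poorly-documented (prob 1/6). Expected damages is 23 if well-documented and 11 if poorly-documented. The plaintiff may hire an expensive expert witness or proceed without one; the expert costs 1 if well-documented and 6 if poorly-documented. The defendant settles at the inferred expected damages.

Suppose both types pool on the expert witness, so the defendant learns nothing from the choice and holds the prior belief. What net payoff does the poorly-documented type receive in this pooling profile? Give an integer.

Pooled settlement = 5/6·23 + 1/6·11 = 21.
poorly-documented pays cost 6 for the expert witness, so net payoff = 21 − 6 = 15.

15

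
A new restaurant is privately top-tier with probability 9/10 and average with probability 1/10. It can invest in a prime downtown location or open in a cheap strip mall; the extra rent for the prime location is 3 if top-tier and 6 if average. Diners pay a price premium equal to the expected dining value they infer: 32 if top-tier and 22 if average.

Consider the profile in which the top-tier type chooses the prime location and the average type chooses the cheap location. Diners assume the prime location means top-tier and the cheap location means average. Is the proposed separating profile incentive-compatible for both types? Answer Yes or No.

Under these beliefs, the prime location earns price premium 32 and the cheap location earns price premium 22.
top-tier: the prime location nets 32 − 3 = 29; the cheap location nets 22. top-tier prefers the prime location.
average: the prime location nets 32 − 6 = 26; the cheap location nets 22. average would deviate to the prime location.
average has a profitable deviation, so the profile is not an equilibrium.

No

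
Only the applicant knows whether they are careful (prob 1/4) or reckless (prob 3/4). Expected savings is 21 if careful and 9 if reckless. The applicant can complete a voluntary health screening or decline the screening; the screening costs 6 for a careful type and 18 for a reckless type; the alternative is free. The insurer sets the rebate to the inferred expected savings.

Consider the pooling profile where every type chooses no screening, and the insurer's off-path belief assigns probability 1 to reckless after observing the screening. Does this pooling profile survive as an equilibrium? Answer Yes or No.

On path, the insurer holds the prior and pays 1/4·21 + 3/4·9 = 12. Off path (the screening), believing reckless, it pays 9.
careful: no screening nets 12; the screening nets 9 − 6 = 3. careful stays.
reckless: no screening nets 12; the screening nets 9 − 18 = -9. reckless stays.
No type deviates, so pooling is sustained.

Yes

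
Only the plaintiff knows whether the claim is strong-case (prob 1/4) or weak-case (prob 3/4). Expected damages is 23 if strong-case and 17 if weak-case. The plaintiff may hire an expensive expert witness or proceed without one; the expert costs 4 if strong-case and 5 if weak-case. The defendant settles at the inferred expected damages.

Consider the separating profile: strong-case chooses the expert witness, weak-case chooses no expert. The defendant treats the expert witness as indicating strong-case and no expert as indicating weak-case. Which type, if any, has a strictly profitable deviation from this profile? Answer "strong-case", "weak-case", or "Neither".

weak-case

The expert witness pays 23; no expert pays 17.
strong-case: assigned the expert witness, nets 23 − 4 = 19; deviating to no expert nets 17.
weak-case: assigned no expert, nets 17; deviating to the expert witness nets 23 − 5 = 18.
The weak-case type gains 1 by deviating.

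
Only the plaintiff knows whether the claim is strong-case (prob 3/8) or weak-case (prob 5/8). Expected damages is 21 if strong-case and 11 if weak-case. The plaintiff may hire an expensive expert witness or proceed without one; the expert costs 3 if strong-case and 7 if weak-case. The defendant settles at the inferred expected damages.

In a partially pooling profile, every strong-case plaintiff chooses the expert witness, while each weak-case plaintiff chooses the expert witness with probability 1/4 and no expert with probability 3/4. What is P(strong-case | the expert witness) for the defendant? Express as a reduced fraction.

P(the expert witness) = (3/8)·1 + (5/8)·(1/4) = 17/32.
By Bayes' rule, P(strong-case | the expert witness) = (3/8) / (17/32) = 12/17.

12/17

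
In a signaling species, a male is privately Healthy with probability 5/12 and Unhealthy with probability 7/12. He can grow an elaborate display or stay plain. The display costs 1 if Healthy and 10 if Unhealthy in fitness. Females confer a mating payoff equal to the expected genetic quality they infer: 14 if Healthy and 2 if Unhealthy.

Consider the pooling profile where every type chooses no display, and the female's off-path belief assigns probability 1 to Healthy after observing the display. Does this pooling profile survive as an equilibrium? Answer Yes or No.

On path, the female holds the prior and pays 5/12·14 + 7/12·2 = 7. Off path (the display), believing Healthy, it pays 14.
Healthy: no display nets 7; the display nets 14 − 1 = 13. Healthy would deviate.
Unhealthy: no display nets 7; the display nets 14 − 10 = 4. Unhealthy stays.
A type deviates, so pooling fails.

No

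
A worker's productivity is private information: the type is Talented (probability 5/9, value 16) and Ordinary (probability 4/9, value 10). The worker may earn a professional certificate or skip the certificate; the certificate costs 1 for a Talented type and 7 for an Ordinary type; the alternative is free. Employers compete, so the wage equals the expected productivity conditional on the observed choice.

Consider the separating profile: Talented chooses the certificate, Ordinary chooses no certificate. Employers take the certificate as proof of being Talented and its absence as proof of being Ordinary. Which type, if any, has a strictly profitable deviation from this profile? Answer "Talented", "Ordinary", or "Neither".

Neither

The certificate pays 16; no certificate pays 10.
Talented: assigned the certificate, nets 16 − 1 = 15; deviating to no certificate nets 10.
Ordinary: assigned no certificate, nets 10; deviating to the certificate nets 16 − 7 = 9.
Both types strictly prefer their assigned action; no profitable deviation.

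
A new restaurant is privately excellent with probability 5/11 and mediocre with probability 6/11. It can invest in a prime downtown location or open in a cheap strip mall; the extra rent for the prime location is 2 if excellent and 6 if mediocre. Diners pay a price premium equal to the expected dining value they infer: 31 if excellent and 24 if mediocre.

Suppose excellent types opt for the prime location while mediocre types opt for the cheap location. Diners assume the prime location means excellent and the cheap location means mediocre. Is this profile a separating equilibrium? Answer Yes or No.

No

Under these beliefs, the prime location earns price premium 31 and the cheap location earns price premium 24.
excellent: the prime location nets 31 − 2 = 29; the cheap location nets 24. excellent prefers the prime location.
mediocre: the prime location nets 31 − 6 = 25; the cheap location nets 24. mediocre would deviate to the prime location.
mediocre has a profitable deviation, so the profile is not an equilibrium.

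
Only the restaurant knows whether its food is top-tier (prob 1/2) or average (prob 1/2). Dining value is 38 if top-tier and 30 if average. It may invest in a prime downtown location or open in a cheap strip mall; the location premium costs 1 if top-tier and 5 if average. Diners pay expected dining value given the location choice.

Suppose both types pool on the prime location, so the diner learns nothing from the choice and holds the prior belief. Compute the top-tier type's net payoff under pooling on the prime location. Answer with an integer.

33

Pooled price premium = 1/2·38 + 1/2·30 = 34.
top-tier pays cost 1 for the prime location, so net payoff = 34 − 1 = 33.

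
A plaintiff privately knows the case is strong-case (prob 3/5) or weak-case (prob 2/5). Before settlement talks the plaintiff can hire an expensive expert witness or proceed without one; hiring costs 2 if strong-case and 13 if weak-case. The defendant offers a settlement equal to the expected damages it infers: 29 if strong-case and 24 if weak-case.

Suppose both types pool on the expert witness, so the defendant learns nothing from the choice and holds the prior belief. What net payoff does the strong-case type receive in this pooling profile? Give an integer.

25

Pooled settlement = 3/5·29 + 2/5·24 = 27.
strong-case pays cost 2 for the expert witness, so net payoff = 27 − 2 = 25.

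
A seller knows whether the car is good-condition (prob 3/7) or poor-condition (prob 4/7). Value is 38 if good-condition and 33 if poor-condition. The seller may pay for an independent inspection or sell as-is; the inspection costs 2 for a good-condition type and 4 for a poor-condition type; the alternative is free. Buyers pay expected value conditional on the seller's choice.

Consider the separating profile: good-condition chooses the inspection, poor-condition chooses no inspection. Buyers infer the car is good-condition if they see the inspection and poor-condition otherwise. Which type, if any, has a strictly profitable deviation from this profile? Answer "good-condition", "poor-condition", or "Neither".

poor-condition

The inspection pays 38; no inspection pays 33.
good-condition: assigned the inspection, nets 38 − 2 = 36; deviating to no inspection nets 33.
poor-condition: assigned no inspection, nets 33; deviating to the inspection nets 38 − 4 = 34.
The poor-condition type gains 1 by deviating.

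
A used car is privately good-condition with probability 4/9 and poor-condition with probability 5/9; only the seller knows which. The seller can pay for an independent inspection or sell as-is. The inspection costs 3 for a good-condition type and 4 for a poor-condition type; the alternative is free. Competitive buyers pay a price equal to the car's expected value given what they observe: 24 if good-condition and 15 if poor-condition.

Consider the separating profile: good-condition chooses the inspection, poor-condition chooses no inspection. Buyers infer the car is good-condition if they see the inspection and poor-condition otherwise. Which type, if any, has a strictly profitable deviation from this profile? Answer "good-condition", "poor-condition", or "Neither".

poor-condition

The inspection pays 24; no inspection pays 15.
good-condition: assigned the inspection, nets 24 − 3 = 21; deviating to no inspection nets 15.
poor-condition: assigned no inspection, nets 15; deviating to the inspection nets 24 − 4 = 20.
The poor-condition type gains 5 by deviating.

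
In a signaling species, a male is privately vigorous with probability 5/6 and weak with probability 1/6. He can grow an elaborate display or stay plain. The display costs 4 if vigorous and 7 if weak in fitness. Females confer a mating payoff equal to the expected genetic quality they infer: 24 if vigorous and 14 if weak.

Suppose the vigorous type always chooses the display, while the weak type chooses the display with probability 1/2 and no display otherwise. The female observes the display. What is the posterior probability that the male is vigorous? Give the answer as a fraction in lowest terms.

10/11

P(the display) = (5/6)·1 + (1/6)·(1/2) = 11/12.
By Bayes' rule, P(vigorous | the display) = (5/6) / (11/12) = 10/11.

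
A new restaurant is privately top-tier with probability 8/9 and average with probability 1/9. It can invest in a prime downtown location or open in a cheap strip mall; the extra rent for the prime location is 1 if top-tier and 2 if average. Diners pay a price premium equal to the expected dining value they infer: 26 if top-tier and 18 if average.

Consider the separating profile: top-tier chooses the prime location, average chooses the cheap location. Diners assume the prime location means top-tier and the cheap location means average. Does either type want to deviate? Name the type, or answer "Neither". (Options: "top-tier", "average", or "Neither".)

average

The prime location pays 26; the cheap location pays 18.
top-tier: assigned the prime location, nets 26 − 1 = 25; deviating to the cheap location nets 18.
average: assigned the cheap location, nets 18; deviating to the prime location nets 26 − 2 = 24.
The average type gains 6 by deviating.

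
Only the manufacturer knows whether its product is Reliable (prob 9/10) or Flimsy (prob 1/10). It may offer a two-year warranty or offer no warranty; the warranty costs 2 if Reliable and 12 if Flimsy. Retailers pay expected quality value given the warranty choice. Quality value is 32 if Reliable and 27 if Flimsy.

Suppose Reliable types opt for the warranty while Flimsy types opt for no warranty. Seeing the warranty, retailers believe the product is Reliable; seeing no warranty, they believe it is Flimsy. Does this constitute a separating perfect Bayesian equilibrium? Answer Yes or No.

Yes

Under these beliefs, the warranty earns price 32 and no warranty earns price 27.
Reliable: the warranty nets 32 − 2 = 30; no warranty nets 27. Reliable prefers the warranty.
Flimsy: the warranty nets 32 − 12 = 20; no warranty nets 27. Flimsy prefers no warranty.
Neither type deviates, so the separating profile is an equilibrium.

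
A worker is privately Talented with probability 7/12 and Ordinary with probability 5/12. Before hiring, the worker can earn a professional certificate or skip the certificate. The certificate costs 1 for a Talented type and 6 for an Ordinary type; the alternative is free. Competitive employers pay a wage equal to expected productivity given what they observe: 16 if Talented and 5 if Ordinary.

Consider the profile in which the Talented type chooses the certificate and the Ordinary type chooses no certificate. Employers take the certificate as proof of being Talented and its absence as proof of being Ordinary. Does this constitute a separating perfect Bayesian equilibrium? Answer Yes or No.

No

Under these beliefs, the certificate earns wage 16 and no certificate earns wage 5.
Talented: the certificate nets 16 − 1 = 15; no certificate nets 5. Talented prefers the certificate.
Ordinary: the certificate nets 16 − 6 = 10; no certificate nets 5. Ordinary would deviate to the certificate.
Ordinary has a profitable deviation, so the profile is not an equilibrium.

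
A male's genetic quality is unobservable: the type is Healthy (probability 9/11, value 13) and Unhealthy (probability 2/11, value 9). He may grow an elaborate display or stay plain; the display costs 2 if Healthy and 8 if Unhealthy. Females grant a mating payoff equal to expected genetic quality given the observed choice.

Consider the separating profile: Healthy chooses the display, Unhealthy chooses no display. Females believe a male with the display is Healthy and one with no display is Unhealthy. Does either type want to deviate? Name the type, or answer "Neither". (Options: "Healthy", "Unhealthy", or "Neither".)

Neither

The display pays 13; no display pays 9.
Healthy: assigned the display, nets 13 − 2 = 11; deviating to no display nets 9.
Unhealthy: assigned no display, nets 9; deviating to the display nets 13 − 8 = 5.
Both types strictly prefer their assigned action; no profitable deviation.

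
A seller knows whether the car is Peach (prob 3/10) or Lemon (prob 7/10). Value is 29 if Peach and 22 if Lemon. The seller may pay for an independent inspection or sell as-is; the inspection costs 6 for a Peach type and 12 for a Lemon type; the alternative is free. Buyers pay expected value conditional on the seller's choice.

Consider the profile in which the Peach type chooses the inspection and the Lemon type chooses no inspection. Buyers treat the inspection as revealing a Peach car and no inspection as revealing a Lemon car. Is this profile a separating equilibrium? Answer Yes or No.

Yes

Under these beliefs, the inspection earns price 29 and no inspection earns price 22.
Peach: the inspection nets 29 − 6 = 23; no inspection nets 22. Peach prefers the inspection.
Lemon: the inspection nets 29 − 12 = 17; no inspection nets 22. Lemon prefers no inspection.
Neither type deviates, so the separating profile is an equilibrium.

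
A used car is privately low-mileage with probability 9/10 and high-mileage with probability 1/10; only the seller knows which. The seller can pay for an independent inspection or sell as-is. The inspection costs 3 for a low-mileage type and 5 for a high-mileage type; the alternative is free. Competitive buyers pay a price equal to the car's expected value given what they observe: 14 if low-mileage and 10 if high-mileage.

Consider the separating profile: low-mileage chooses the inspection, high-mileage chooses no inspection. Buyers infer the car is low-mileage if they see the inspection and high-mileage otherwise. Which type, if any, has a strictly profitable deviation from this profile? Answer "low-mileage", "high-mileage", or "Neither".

The inspection pays 14; no inspection pays 10.
low-mileage: assigned the inspection, nets 14 − 3 = 11; deviating to no inspection nets 10.
high-mileage: assigned no inspection, nets 10; deviating to the inspection nets 14 − 5 = 9.
Both types strictly prefer their assigned action; no profitable deviation.

Neither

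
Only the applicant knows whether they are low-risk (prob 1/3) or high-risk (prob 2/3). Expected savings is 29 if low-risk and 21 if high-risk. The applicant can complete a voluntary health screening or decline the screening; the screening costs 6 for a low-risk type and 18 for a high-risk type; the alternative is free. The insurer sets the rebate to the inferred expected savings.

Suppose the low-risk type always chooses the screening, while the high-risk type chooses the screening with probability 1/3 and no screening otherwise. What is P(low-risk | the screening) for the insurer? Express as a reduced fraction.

3/5

P(the screening) = (1/3)·1 + (2/3)·(1/3) = 5/9.
By Bayes' rule, P(low-risk | the screening) = (1/3) / (5/9) = 3/5.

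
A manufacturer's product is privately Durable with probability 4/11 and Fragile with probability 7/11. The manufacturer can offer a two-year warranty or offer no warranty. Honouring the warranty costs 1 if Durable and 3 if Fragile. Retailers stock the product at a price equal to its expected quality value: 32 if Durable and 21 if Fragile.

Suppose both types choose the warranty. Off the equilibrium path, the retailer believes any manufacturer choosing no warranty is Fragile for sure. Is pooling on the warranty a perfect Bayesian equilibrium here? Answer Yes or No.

On path, the retailer holds the prior and pays 4/11·32 + 7/11·21 = 25. Off path (no warranty), believing Fragile, it pays 21.
Durable: the warranty nets 25 − 1 = 24; no warranty nets 21. Durable stays.
Fragile: the warranty nets 25 − 3 = 22; no warranty nets 21. Fragile stays.
No type deviates, so pooling is sustained.

Yes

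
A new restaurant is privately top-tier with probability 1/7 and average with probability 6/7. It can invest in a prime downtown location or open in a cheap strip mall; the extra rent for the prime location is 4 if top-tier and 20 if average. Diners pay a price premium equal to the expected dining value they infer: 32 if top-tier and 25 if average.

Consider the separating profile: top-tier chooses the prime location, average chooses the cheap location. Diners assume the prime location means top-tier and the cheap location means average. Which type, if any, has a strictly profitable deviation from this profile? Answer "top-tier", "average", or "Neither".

The prime location pays 32; the cheap location pays 25.
top-tier: assigned the prime location, nets 32 − 4 = 28; deviating to the cheap location nets 25.
average: assigned the cheap location, nets 25; deviating to the prime location nets 32 − 20 = 12.
Both types strictly prefer their assigned action; no profitable deviation.

Neither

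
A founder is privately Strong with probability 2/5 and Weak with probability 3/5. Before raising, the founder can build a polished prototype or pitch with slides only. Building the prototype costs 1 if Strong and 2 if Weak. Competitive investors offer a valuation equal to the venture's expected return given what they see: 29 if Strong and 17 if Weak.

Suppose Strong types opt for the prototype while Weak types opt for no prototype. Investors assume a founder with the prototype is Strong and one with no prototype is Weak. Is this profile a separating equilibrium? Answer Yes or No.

No

Under these beliefs, the prototype earns valuation 29 and no prototype earns valuation 17.
Strong: the prototype nets 29 − 1 = 28; no prototype nets 17. Strong prefers the prototype.
Weak: the prototype nets 29 − 2 = 27; no prototype nets 17. Weak would deviate to the prototype.
Weak has a profitable deviation, so the profile is not an equilibrium.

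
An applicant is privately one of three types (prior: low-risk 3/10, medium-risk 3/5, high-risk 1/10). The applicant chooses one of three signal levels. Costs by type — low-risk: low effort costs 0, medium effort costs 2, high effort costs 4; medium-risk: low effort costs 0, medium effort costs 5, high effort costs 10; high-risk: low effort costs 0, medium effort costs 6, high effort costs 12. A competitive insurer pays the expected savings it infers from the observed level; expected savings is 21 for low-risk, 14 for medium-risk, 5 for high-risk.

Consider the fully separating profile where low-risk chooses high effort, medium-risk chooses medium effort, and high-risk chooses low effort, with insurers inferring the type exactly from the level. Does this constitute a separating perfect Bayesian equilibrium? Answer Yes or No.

Separating rebates: high effort → 21, medium effort → 14, low effort → 5.
low-risk (assigned high effort): low effort: 5 − 0 = 5; medium effort: 14 − 2 = 12; high effort: 21 − 4 = 17. low-risk stays.
medium-risk (assigned medium effort): low effort: 5 − 0 = 5; medium effort: 14 − 5 = 9; high effort: 21 − 10 = 11. medium-risk prefers high effort.
high-risk (assigned low effort): low effort: 5 − 0 = 5; medium effort: 14 − 6 = 8; high effort: 21 − 12 = 9. high-risk prefers high effort.
At least one type deviates; the separating profile fails.

No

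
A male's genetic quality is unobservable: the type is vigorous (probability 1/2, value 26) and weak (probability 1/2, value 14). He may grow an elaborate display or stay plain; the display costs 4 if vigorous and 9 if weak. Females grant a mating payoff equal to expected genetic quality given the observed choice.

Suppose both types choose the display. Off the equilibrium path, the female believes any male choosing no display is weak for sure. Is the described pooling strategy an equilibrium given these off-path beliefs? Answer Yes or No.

No

On path, the female holds the prior and pays 1/2·26 + 1/2·14 = 20. Off path (no display), believing weak, it pays 14.
vigorous: the display nets 20 − 4 = 16; no display nets 14. vigorous stays.
weak: the display nets 20 − 9 = 11; no display nets 14. weak would deviate.
A type deviates, so pooling fails.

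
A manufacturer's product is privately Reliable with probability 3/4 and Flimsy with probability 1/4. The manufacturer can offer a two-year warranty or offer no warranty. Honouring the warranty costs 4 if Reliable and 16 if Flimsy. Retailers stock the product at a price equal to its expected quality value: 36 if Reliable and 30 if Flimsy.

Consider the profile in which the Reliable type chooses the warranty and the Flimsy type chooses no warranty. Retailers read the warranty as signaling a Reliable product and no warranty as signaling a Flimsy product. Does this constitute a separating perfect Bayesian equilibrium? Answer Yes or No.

Yes

Under these beliefs, the warranty earns price 36 and no warranty earns price 30.
Reliable: the warranty nets 36 − 4 = 32; no warranty nets 30. Reliable prefers the warranty.
Flimsy: the warranty nets 36 − 16 = 20; no warranty nets 30. Flimsy prefers no warranty.
Neither type deviates, so the separating profile is an equilibrium.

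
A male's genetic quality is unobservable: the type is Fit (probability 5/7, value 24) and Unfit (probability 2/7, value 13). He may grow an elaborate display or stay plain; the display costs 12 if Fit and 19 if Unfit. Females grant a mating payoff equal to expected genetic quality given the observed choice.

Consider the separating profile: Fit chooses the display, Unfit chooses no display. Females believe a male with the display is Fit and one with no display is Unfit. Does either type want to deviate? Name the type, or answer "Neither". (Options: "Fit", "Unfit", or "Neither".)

Fit

The display pays 24; no display pays 13.
Fit: assigned the display, nets 24 − 12 = 12; deviating to no display nets 13.
Unfit: assigned no display, nets 13; deviating to the display nets 24 − 19 = 5.
The Fit type gains 1 by deviating.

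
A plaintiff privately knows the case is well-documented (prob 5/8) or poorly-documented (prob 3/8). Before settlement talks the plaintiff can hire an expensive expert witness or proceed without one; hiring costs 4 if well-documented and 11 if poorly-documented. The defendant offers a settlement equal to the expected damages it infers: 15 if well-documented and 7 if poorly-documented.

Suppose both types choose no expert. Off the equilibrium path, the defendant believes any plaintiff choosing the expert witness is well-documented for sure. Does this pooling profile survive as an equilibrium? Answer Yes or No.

Yes

On path, the defendant holds the prior and pays 5/8·15 + 3/8·7 = 12. Off path (the expert witness), believing well-documented, it pays 15.
well-documented: no expert nets 12; the expert witness nets 15 − 4 = 11. well-documented stays.
poorly-documented: no expert nets 12; the expert witness nets 15 − 11 = 4. poorly-documented stays.
No type deviates, so pooling is sustained.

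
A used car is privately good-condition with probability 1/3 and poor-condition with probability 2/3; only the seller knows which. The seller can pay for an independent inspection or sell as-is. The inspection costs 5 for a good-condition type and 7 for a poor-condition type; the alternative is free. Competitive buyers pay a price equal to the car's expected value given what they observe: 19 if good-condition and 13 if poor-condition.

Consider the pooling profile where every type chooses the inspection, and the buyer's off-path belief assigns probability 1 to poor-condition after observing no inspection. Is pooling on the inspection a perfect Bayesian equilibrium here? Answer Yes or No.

No

On path, the buyer holds the prior and pays 1/3·19 + 2/3·13 = 15. Off path (no inspection), believing poor-condition, it pays 13.
good-condition: the inspection nets 15 − 5 = 10; no inspection nets 13. good-condition would deviate.
poor-condition: the inspection nets 15 − 7 = 8; no inspection nets 13. poor-condition would deviate.
A type deviates, so pooling fails.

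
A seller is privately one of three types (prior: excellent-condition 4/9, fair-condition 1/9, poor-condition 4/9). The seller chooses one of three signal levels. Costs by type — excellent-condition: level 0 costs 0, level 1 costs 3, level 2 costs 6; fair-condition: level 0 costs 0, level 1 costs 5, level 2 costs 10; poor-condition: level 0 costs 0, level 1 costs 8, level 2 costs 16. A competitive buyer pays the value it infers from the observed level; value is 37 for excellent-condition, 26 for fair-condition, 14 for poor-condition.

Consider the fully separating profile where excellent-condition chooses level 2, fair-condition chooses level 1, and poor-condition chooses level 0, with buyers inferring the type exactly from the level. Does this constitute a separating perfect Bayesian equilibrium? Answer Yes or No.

Separating prices: level 2 → 37, level 1 → 26, level 0 → 14.
excellent-condition (assigned level 2): level 0: 14 − 0 = 14; level 1: 26 − 3 = 23; level 2: 37 − 6 = 31. excellent-condition stays.
fair-condition (assigned level 1): level 0: 14 − 0 = 14; level 1: 26 − 5 = 21; level 2: 37 − 10 = 27. fair-condition prefers level 2.
poor-condition (assigned level 0): level 0: 14 − 0 = 14; level 1: 26 − 8 = 18; level 2: 37 − 16 = 21. poor-condition prefers level 2.
At least one type deviates; the separating profile fails.

No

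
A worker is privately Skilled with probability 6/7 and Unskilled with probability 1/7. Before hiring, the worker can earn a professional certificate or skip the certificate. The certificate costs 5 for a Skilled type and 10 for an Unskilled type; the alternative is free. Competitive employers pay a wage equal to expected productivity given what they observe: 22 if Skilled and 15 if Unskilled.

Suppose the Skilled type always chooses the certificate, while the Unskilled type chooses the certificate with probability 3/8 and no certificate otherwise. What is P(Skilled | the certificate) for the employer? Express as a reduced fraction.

P(the certificate) = (6/7)·1 + (1/7)·(3/8) = 51/56.
By Bayes' rule, P(Skilled | the certificate) = (6/7) / (51/56) = 16/17.

16/17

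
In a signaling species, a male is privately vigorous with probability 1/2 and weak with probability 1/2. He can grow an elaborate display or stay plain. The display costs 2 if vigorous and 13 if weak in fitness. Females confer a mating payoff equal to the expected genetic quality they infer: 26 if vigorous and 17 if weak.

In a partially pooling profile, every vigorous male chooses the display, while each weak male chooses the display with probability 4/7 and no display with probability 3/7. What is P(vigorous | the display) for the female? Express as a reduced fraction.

7/11

P(the display) = (1/2)·1 + (1/2)·(4/7) = 11/14.
By Bayes' rule, P(vigorous | the display) = (1/2) / (11/14) = 7/11.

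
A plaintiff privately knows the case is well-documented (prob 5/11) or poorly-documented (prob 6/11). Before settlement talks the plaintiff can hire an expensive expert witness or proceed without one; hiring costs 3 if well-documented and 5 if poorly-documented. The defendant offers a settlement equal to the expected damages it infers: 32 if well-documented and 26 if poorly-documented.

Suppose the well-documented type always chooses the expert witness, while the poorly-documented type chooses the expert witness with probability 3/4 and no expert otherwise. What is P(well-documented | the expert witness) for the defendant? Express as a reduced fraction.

P(the expert witness) = (5/11)·1 + (6/11)·(3/4) = 19/22.
By Bayes' rule, P(well-documented | the expert witness) = (5/11) / (19/22) = 10/19.

10/19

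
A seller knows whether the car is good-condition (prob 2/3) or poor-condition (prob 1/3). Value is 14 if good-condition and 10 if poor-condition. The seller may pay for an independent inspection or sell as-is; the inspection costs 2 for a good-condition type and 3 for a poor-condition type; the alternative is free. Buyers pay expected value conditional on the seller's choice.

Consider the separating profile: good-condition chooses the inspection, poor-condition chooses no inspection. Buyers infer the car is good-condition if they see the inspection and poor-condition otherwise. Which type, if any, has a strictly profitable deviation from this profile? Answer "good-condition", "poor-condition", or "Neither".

The inspection pays 14; no inspection pays 10.
good-condition: assigned the inspection, nets 14 − 2 = 12; deviating to no inspection nets 10.
poor-condition: assigned no inspection, nets 10; deviating to the inspection nets 14 − 3 = 11.
The poor-condition type gains 1 by deviating.

poor-condition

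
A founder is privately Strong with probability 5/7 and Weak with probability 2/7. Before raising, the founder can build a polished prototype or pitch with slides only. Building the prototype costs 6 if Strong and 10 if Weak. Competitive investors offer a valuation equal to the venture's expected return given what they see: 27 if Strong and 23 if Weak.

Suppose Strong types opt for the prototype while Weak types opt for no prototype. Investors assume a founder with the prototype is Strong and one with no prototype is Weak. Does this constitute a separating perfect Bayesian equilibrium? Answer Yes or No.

Under these beliefs, the prototype earns valuation 27 and no prototype earns valuation 23.
Strong: the prototype nets 27 − 6 = 21; no prototype nets 23. Strong would deviate to no prototype.
Weak: the prototype nets 27 − 10 = 17; no prototype nets 23. Weak prefers no prototype.
Strong has a profitable deviation, so the profile is not an equilibrium.

No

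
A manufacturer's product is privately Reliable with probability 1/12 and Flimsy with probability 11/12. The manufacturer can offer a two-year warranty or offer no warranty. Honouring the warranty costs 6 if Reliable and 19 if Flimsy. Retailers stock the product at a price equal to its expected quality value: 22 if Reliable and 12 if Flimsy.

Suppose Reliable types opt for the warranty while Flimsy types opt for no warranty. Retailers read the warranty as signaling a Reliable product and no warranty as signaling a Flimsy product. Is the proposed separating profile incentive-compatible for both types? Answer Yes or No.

Under these beliefs, the warranty earns price 22 and no warranty earns price 12.
Reliable: the warranty nets 22 − 6 = 16; no warranty nets 12. Reliable prefers the warranty.
Flimsy: the warranty nets 22 − 19 = 3; no warranty nets 12. Flimsy prefers no warranty.
Neither type deviates, so the separating profile is an equilibrium.

Yes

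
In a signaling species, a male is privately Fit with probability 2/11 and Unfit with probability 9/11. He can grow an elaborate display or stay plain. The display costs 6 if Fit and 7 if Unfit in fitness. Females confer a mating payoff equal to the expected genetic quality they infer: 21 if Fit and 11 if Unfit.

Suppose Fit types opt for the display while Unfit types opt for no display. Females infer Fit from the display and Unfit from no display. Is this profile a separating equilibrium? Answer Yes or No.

Under these beliefs, the display earns mating payoff 21 and no display earns mating payoff 11.
Fit: the display nets 21 − 6 = 15; no display nets 11. Fit prefers the display.
Unfit: the display nets 21 − 7 = 14; no display nets 11. Unfit would deviate to the display.
Unfit has a profitable deviation, so the profile is not an equilibrium.

No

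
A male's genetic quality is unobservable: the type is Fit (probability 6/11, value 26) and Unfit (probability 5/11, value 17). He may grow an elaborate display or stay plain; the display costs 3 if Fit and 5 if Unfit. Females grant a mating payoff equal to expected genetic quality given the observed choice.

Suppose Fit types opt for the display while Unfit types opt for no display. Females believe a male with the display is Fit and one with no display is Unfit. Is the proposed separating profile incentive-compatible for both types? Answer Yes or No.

Under these beliefs, the display earns mating payoff 26 and no display earns mating payoff 17.
Fit: the display nets 26 − 3 = 23; no display nets 17. Fit prefers the display.
Unfit: the display nets 26 − 5 = 21; no display nets 17. Unfit would deviate to the display.
Unfit has a profitable deviation, so the profile is not an equilibrium.

No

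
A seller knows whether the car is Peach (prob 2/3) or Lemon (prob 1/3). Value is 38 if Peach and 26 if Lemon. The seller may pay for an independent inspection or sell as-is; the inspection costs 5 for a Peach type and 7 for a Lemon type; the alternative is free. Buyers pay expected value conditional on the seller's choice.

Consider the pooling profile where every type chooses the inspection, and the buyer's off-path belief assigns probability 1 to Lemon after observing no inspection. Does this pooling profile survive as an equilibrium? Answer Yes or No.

On path, the buyer holds the prior and pays 2/3·38 + 1/3·26 = 34. Off path (no inspection), believing Lemon, it pays 26.
Peach: the inspection nets 34 − 5 = 29; no inspection nets 26. Peach stays.
Lemon: the inspection nets 34 − 7 = 27; no inspection nets 26. Lemon stays.
No type deviates, so pooling is sustained.

Yes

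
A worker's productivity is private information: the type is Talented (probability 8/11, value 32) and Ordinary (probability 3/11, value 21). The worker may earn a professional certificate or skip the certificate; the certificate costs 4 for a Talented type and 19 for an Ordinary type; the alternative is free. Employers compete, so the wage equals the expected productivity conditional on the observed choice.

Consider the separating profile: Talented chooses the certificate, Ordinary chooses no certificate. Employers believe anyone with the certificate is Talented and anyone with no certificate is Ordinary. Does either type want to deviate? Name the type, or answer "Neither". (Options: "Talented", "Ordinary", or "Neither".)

Neither

The certificate pays 32; no certificate pays 21.
Talented: assigned the certificate, nets 32 − 4 = 28; deviating to no certificate nets 21.
Ordinary: assigned no certificate, nets 21; deviating to the certificate nets 32 − 19 = 13.
Both types strictly prefer their assigned action; no profitable deviation.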